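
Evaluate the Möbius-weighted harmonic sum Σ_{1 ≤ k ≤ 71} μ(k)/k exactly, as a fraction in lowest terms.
Σ μ(k)/k = -200643437220052588790575/15941166575048541741926154

Values of μ(k) for 1 ≤ k ≤ 71: μ(1) = 1, μ(2) = -1, μ(3) = -1, μ(5) = -1, μ(6) = 1, μ(7) = -1, μ(10) = 1, μ(11) = -1, μ(13) = -1, μ(14) = 1, μ(15) = 1, μ(17) = -1, μ(19) = -1, μ(21) = 1, μ(22) = 1, μ(23) = -1, μ(26) = 1, μ(29) = -1, μ(30) = -1, μ(31) = -1, μ(33) = 1, μ(34) = 1, μ(35) = 1, μ(37) = -1, μ(38) = 1, μ(39) = 1, μ(41) = -1, μ(42) = -1, μ(43) = -1, μ(46) = 1, μ(47) = -1, μ(51) = 1, μ(53) = -1, μ(55) = 1, μ(57) = 1, μ(58) = 1, μ(59) = -1, μ(61) = -1, μ(62) = 1, μ(65) = 1, μ(66) = -1, μ(67) = -1, μ(69) = 1, μ(70) = -1, μ(71) = -1, with μ = 0 on non-squarefree integers. Summing μ(k)/k for k where μ(k) ≠ 0 gives -200643437220052588790575/15941166575048541741926154 ≈ -0.0126. (PNT ⟺ this sum → 0 as n → ∞.)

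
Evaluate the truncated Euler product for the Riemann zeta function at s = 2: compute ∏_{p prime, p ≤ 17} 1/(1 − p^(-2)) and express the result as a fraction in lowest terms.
∏ = 206841635/127401984

The primes p ≤ 17 are [2, 3, 5, 7, 11, 13, 17]. For each prime, (1 − 1/p^2)^(-1) = p^2 / (p^2 − 1). The product is (1 − 1/2^2)^(-1), (1 − 1/3^2)^(-1), (1 − 1/5^2)^(-1), (1 − 1/7^2)^(-1), (1 − 1/11^2)^(-1), (1 − 1/13^2)^(-1), (1 − 1/17^2)^(-1) = ∏ p^2 / (p^2 − 1) = 206841635/127401984.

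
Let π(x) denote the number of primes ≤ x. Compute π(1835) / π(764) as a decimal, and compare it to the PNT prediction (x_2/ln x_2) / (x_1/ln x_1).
π(1835)/π(764) = 282/135 ≈ 2.0889;  PNT prediction ≈ 2.1218.

π(764) = 135 and π(1835) = 282, so π(1835)/π(764) ≈ 2.0889. The PNT-predicted ratio is (1835/ln(1835)) / (764/ln(764)) ≈ 2.1218. The two agree to within a few percent, as expected.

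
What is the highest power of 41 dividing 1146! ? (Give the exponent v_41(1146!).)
v_41(1146!) = 27

Legendre's formula: v_p(n!) = Σ_{k ≥ 1} ⌊n / p^k⌋. For p = 41, n = 1146, the terms are:
  ⌊1146/41^1⌋ = ⌊1146/41⌋ = 27
(the next term ⌊1146/41^2⌋ = 0, terminating the sum). Summing: v_41(1146!) = 27 = 27.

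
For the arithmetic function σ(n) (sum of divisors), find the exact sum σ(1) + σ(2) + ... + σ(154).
Σ_{n ≤ 154} σ(n) = 19578

Compute σ(n) for each 1 ≤ n ≤ 154: σ(1) = 1, σ(2) = 3, σ(3) = 4, σ(4) = 7, σ(5) = 6, σ(6) = 12, σ(7) = 8, σ(8) = 15, σ(9) = 13, σ(10) = 18, σ(11) = 12, σ(12) = 28, σ(13) = 14, σ(14) = 24, σ(15) = 24, σ(16) = 31, σ(17) = 18, σ(18) = 39, σ(19) = 20, σ(20) = 42, σ(21) = 32, σ(22) = 36, σ(23) = 24, σ(24) = 60, σ(25) = 31, σ(26) = 42, σ(27) = 40, σ(28) = 56, σ(29) = 30, σ(30) = 72, σ(31) = 32, σ(32) = 63, σ(33) = 48, σ(34) = 54, σ(35) = 48, σ(36) = 91, σ(37) = 38, σ(38) = 60, σ(39) = 56, σ(40) = 90, σ(41) = 42, σ(42) = 96, σ(43) = 44, σ(44) = 84, σ(45) = 78, σ(46) = 72, σ(47) = 48, σ(48) = 124, σ(49) = 57, σ(50) = 93, σ(51) = 72, σ(52) = 98, σ(53) = 54, σ(54) = 120, σ(55) = 72, σ(56) = 120, σ(57) = 80, σ(58) = 90, σ(59) = 60, σ(60) = 168, σ(61) = 62, σ(62) = 96, σ(63) = 104, σ(64) = 127, σ(65) = 84, σ(66) = 144, σ(67) = 68, σ(68) = 126, σ(69) = 96, σ(70) = 144, σ(71) = 72, σ(72) = 195, σ(73) = 74, σ(74) = 114, σ(75) = 124, σ(76) = 140, σ(77) = 96, σ(78) = 168, σ(79) = 80, σ(80) = 186, σ(81) = 121, σ(82) = 126, σ(83) = 84, σ(84) = 224, σ(85) = 108, σ(86) = 132, σ(87) = 120, σ(88) = 180, σ(89) = 90, σ(90) = 234, σ(91) = 112, σ(92) = 168, σ(93) = 128, σ(94) = 144, σ(95) = 120, σ(96) = 252, σ(97) = 98, σ(98) = 171, σ(99) = 156, σ(100) = 217, σ(101) = 102, σ(102) = 216, σ(103) = 104, σ(104) = 210, σ(105) = 192, σ(106) = 162, σ(107) = 108, σ(108) = 280, σ(109) = 110, σ(110) = 216, σ(111) = 152, σ(112) = 248, σ(113) = 114, σ(114) = 240, σ(115) = 144, σ(116) = 210, σ(117) = 182, σ(118) = 180, σ(119) = 144, σ(120) = 360, σ(121) = 133, σ(122) = 186, σ(123) = 168, σ(124) = 224, σ(125) = 156, σ(126) = 312, σ(127) = 128, σ(128) = 255, σ(129) = 176, σ(130) = 252, σ(131) = 132, σ(132) = 336, σ(133) = 160, σ(134) = 204, σ(135) = 240, σ(136) = 270, σ(137) = 138, σ(138) = 288, σ(139) = 140, σ(140) = 336, σ(141) = 192, σ(142) = 216, σ(143) = 168, σ(144) = 403, σ(145) = 180, σ(146) = 222, σ(147) = 228, σ(148) = 266, σ(149) = 150, σ(150) = 372, σ(151) = 152, σ(152) = 300, σ(153) = 234, σ(154) = 288. Summing all 154 values: 19578. (Average order: Σ_{n ≤ x} σ(n) ~ (π²/12) x². For x = 154, (π²/12)·154² ≈ 19505.63.)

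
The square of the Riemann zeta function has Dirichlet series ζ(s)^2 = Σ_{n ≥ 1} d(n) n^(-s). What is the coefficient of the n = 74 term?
d(74) = 4

ζ(s)^2 = (Σ 1/m^s)(Σ 1/k^s). The coefficient of 1/n^s in the product is the number of ordered pairs (m, k) with mk = n, which equals d(n). For n = 74, divisors are [1, 2, 37, 74], so d(74) = 4.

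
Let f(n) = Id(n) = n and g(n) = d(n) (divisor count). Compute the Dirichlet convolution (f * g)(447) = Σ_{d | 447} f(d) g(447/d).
(Id * d)(447) = 755

Divisors of 447: [1, 3, 149, 447]. For each d | 447:
  d = 1: Id(1) · d(447/1) = 1 · 4 = 4
  d = 3: Id(3) · d(447/3) = 3 · 2 = 6
  d = 149: Id(149) · d(447/149) = 149 · 2 = 298
  d = 447: Id(447) · d(447/447) = 447 · 1 = 447
Summing: (Id * d)(447) = 4 + 6 + 298 + 447 = 755.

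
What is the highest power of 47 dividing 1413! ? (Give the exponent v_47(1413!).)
v_47(1413!) = 30

Legendre's formula: v_p(n!) = Σ_{k ≥ 1} ⌊n / p^k⌋. For p = 47, n = 1413, the terms are:
  ⌊1413/47^1⌋ = ⌊1413/47⌋ = 30
(the next term ⌊1413/47^2⌋ = 0, terminating the sum). Summing: v_47(1413!) = 30 = 30.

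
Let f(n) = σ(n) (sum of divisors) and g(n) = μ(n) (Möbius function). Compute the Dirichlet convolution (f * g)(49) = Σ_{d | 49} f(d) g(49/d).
(σ * μ)(49) = 49

Divisors of 49: [1, 7, 49]. For each d | 49:
  d = 1: σ(1) · μ(49/1) = 1 · 0 = 0
  d = 7: σ(7) · μ(49/7) = 8 · -1 = -8
  d = 49: σ(49) · μ(49/49) = 57 · 1 = 57
Summing: (σ * μ)(49) = 0 + -8 + 57 = 49.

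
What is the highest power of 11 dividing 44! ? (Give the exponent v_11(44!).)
v_11(44!) = 4

Legendre's formula: v_p(n!) = Σ_{k ≥ 1} ⌊n / p^k⌋. For p = 11, n = 44, the terms are:
  ⌊44/11^1⌋ = ⌊44/11⌋ = 4
(the next term ⌊44/11^2⌋ = 0, terminating the sum). Summing: v_11(44!) = 4 = 4.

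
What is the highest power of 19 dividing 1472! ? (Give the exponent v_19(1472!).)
v_19(1472!) = 81

Legendre's formula: v_p(n!) = Σ_{k ≥ 1} ⌊n / p^k⌋. For p = 19, n = 1472, the terms are:
  ⌊1472/19^1⌋ = ⌊1472/19⌋ = 77
  ⌊1472/19^2⌋ = ⌊1472/361⌋ = 4
(the next term ⌊1472/19^3⌋ = 0, terminating the sum). Summing: v_19(1472!) = 77 + 4 = 81.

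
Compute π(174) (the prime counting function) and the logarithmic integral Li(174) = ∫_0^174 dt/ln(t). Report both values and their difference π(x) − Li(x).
π(174) = 40;  Li(174) ≈ 45.22;  π(x) − Li(x) ≈ -5.22.

Direct count of primes ≤ 174 gives π(174) = 40. Numerical evaluation of the logarithmic integral gives Li(174) ≈ 45.22. The difference π(x) − Li(x) ≈ -5.22 is typically negative for small/moderate x (Li(x) overestimates), though Littlewood's theorem shows this sign changes infinitely often.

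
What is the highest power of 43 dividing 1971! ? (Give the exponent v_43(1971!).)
v_43(1971!) = 46

Legendre's formula: v_p(n!) = Σ_{k ≥ 1} ⌊n / p^k⌋. For p = 43, n = 1971, the terms are:
  ⌊1971/43^1⌋ = ⌊1971/43⌋ = 45
  ⌊1971/43^2⌋ = ⌊1971/1849⌋ = 1
(the next term ⌊1971/43^3⌋ = 0, terminating the sum). Summing: v_43(1971!) = 45 + 1 = 46.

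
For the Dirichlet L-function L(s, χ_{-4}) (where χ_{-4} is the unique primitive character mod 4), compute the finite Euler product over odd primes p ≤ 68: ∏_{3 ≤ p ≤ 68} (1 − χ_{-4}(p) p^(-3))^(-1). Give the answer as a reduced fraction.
∏ = 497044101252700953274063170881740849527845657594881/512972994773739111227016105418519405174088647311360

The odd primes p ≤ 68 are [3, 5, 7, 11, 13, 17, 19, 23, 29, 31, 37, 41, 43, 47, 53, 59, 61, 67]. For each, χ(p) = 1 if p ≡ 1 mod 4, χ(p) = −1 if p ≡ 3 mod 4. Taking (1 − χ(p)/p^3)^(-1) = p^3/(p^3 − χ(p)): (1 − (-1)/3^3)^(-1) · (1 − (1)/5^3)^(-1) · (1 − (-1)/7^3)^(-1) · (1 − (-1)/11^3)^(-1) · (1 − (1)/13^3)^(-1) · (1 − (1)/17^3)^(-1) · (1 − (-1)/19^3)^(-1) · (1 − (-1)/23^3)^(-1) · (1 − (1)/29^3)^(-1) · (1 − (-1)/31^3)^(-1) · (1 − (1)/37^3)^(-1) · (1 − (1)/41^3)^(-1) · (1 − (-1)/43^3)^(-1) · (1 − (-1)/47^3)^(-1) · (1 − (1)/53^3)^(-1) · (1 − (-1)/59^3)^(-1) · (1 − (1)/61^3)^(-1) · (1 − (-1)/67^3)^(-1) = 497044101252700953274063170881740849527845657594881/512972994773739111227016105418519405174088647311360.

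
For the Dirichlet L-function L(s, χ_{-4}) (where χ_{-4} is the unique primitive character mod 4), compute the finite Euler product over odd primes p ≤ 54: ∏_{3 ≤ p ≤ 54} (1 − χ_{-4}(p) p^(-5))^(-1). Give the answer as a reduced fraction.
∏ = 241552412610573346540717288090615330738043013683948985221451329316738054554305/242484077809603940117660402752750309983134701869309180441833184178683110227968

The odd primes p ≤ 54 are [3, 5, 7, 11, 13, 17, 19, 23, 29, 31, 37, 41, 43, 47, 53]. For each, χ(p) = 1 if p ≡ 1 mod 4, χ(p) = −1 if p ≡ 3 mod 4. Taking (1 − χ(p)/p^5)^(-1) = p^5/(p^5 − χ(p)): (1 − (-1)/3^5)^(-1) · (1 − (1)/5^5)^(-1) · (1 − (-1)/7^5)^(-1) · (1 − (-1)/11^5)^(-1) · (1 − (1)/13^5)^(-1) · (1 − (1)/17^5)^(-1) · (1 − (-1)/19^5)^(-1) · (1 − (-1)/23^5)^(-1) · (1 − (1)/29^5)^(-1) · (1 − (-1)/31^5)^(-1) · (1 − (1)/37^5)^(-1) · (1 − (1)/41^5)^(-1) · (1 − (-1)/43^5)^(-1) · (1 − (-1)/47^5)^(-1) · (1 − (1)/53^5)^(-1) = 241552412610573346540717288090615330738043013683948985221451329316738054554305/242484077809603940117660402752750309983134701869309180441833184178683110227968.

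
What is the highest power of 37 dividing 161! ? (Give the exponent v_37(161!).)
v_37(161!) = 4

Legendre's formula: v_p(n!) = Σ_{k ≥ 1} ⌊n / p^k⌋. For p = 37, n = 161, the terms are:
  ⌊161/37^1⌋ = ⌊161/37⌋ = 4
(the next term ⌊161/37^2⌋ = 0, terminating the sum). Summing: v_37(161!) = 4 = 4.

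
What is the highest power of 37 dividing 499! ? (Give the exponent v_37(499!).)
v_37(499!) = 13

Legendre's formula: v_p(n!) = Σ_{k ≥ 1} ⌊n / p^k⌋. For p = 37, n = 499, the terms are:
  ⌊499/37^1⌋ = ⌊499/37⌋ = 13
(the next term ⌊499/37^2⌋ = 0, terminating the sum). Summing: v_37(499!) = 13 = 13.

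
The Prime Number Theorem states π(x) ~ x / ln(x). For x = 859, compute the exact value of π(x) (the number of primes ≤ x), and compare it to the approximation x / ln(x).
π(859) = 149;  x/ln(x) ≈ 127.15;  relative error ≈ 14.66%.

Directly count primes up to 859: π(859) = 149. The PNT approximation gives 859/ln(859) ≈ 859/6.75577 ≈ 127.15. Relative error (π(x) − x/ln(x)) / π(x) ≈ 14.66%; the approximation is known to undercount slightly (Li(x) is a better estimate).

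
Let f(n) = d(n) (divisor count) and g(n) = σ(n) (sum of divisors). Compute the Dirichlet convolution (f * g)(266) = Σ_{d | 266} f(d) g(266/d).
(d * σ)(266) = 1100

Divisors of 266: [1, 2, 7, 14, 19, 38, 133, 266]. For each d | 266:
  d = 1: d(1) · σ(266/1) = 1 · 480 = 480
  d = 2: d(2) · σ(266/2) = 2 · 160 = 320
  d = 7: d(7) · σ(266/7) = 2 · 60 = 120
  d = 14: d(14) · σ(266/14) = 4 · 20 = 80
  d = 19: d(19) · σ(266/19) = 2 · 24 = 48
  d = 38: d(38) · σ(266/38) = 4 · 8 = 32
  d = 133: d(133) · σ(266/133) = 4 · 3 = 12
  d = 266: d(266) · σ(266/266) = 8 · 1 = 8
Summing: (d * σ)(266) = 480 + 320 + 120 + 80 + 48 + 32 + 12 + 8 = 1100.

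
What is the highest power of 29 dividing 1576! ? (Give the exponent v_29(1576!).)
v_29(1576!) = 55

Legendre's formula: v_p(n!) = Σ_{k ≥ 1} ⌊n / p^k⌋. For p = 29, n = 1576, the terms are:
  ⌊1576/29^1⌋ = ⌊1576/29⌋ = 54
  ⌊1576/29^2⌋ = ⌊1576/841⌋ = 1
(the next term ⌊1576/29^3⌋ = 0, terminating the sum). Summing: v_29(1576!) = 54 + 1 = 55.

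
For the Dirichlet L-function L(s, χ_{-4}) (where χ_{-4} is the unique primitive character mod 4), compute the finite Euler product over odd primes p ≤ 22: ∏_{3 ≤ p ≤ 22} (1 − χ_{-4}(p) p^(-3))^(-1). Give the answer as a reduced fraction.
∏ = 2463517706231725/2542314678779904

The odd primes p ≤ 22 are [3, 5, 7, 11, 13, 17, 19]. For each, χ(p) = 1 if p ≡ 1 mod 4, χ(p) = −1 if p ≡ 3 mod 4. Taking (1 − χ(p)/p^3)^(-1) = p^3/(p^3 − χ(p)): (1 − (-1)/3^3)^(-1) · (1 − (1)/5^3)^(-1) · (1 − (-1)/7^3)^(-1) · (1 − (-1)/11^3)^(-1) · (1 − (1)/13^3)^(-1) · (1 − (1)/17^3)^(-1) · (1 − (-1)/19^3)^(-1) = 2463517706231725/2542314678779904.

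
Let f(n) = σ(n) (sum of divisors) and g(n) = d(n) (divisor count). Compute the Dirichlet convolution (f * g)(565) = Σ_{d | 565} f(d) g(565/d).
(σ * d)(565) = 928

Divisors of 565: [1, 5, 113, 565]. For each d | 565:
  d = 1: σ(1) · d(565/1) = 1 · 4 = 4
  d = 5: σ(5) · d(565/5) = 6 · 2 = 12
  d = 113: σ(113) · d(565/113) = 114 · 2 = 228
  d = 565: σ(565) · d(565/565) = 684 · 1 = 684
Summing: (σ * d)(565) = 4 + 12 + 228 + 684 = 928.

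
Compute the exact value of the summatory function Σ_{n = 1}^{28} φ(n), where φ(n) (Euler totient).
Σ_{n ≤ 28} φ(n) = 242

Compute φ(n) for each 1 ≤ n ≤ 28: φ(1) = 1, φ(2) = 1, φ(3) = 2, φ(4) = 2, φ(5) = 4, φ(6) = 2, φ(7) = 6, φ(8) = 4, φ(9) = 6, φ(10) = 4, φ(11) = 10, φ(12) = 4, φ(13) = 12, φ(14) = 6, φ(15) = 8, φ(16) = 8, φ(17) = 16, φ(18) = 6, φ(19) = 18, φ(20) = 8, φ(21) = 12, φ(22) = 10, φ(23) = 22, φ(24) = 8, φ(25) = 20, φ(26) = 12, φ(27) = 18, φ(28) = 12. Summing all 28 values: 242. (Average order: Σ_{n ≤ x} φ(n) ~ (3/π²) x². For x = 28, (3/π²)·28² ≈ 238.31.)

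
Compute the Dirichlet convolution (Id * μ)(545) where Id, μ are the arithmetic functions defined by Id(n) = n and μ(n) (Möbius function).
(Id * μ)(545) = 432

Divisors of 545: [1, 5, 109, 545]. For each d | 545:
  d = 1: Id(1) · μ(545/1) = 1 · 1 = 1
  d = 5: Id(5) · μ(545/5) = 5 · -1 = -5
  d = 109: Id(109) · μ(545/109) = 109 · -1 = -109
  d = 545: Id(545) · μ(545/545) = 545 · 1 = 545
Summing: (Id * μ)(545) = 1 + -5 + -109 + 545 = 432.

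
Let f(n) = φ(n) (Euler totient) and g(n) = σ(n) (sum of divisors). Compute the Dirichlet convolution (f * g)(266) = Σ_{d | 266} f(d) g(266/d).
(φ * σ)(266) = 2128

Divisors of 266: [1, 2, 7, 14, 19, 38, 133, 266]. For each d | 266:
  d = 1: φ(1) · σ(266/1) = 1 · 480 = 480
  d = 2: φ(2) · σ(266/2) = 1 · 160 = 160
  d = 7: φ(7) · σ(266/7) = 6 · 60 = 360
  d = 14: φ(14) · σ(266/14) = 6 · 20 = 120
  d = 19: φ(19) · σ(266/19) = 18 · 24 = 432
  d = 38: φ(38) · σ(266/38) = 18 · 8 = 144
  d = 133: φ(133) · σ(266/133) = 108 · 3 = 324
  d = 266: φ(266) · σ(266/266) = 108 · 1 = 108
Summing: (φ * σ)(266) = 480 + 160 + 360 + 120 + 432 + 144 + 324 + 108 = 2128.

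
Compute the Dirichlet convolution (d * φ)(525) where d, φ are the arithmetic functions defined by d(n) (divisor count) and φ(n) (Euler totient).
(d * φ)(525) = 992

Divisors of 525: [1, 3, 5, 7, 15, 21, 25, 35, 75, 105, 175, 525]. For each d | 525:
  d = 1: d(1) · φ(525/1) = 1 · 240 = 240
  d = 3: d(3) · φ(525/3) = 2 · 120 = 240
  d = 5: d(5) · φ(525/5) = 2 · 48 = 96
  d = 7: d(7) · φ(525/7) = 2 · 40 = 80
  d = 15: d(15) · φ(525/15) = 4 · 24 = 96
  d = 21: d(21) · φ(525/21) = 4 · 20 = 80
  d = 25: d(25) · φ(525/25) = 3 · 12 = 36
  d = 35: d(35) · φ(525/35) = 4 · 8 = 32
  d = 75: d(75) · φ(525/75) = 6 · 6 = 36
  d = 105: d(105) · φ(525/105) = 8 · 4 = 32
  d = 175: d(175) · φ(525/175) = 6 · 2 = 12
  d = 525: d(525) · φ(525/525) = 12 · 1 = 12
Summing: (d * φ)(525) = 240 + 240 + 96 + 80 + 96 + 80 + 36 + 32 + 36 + 32 + 12 + 12 = 992.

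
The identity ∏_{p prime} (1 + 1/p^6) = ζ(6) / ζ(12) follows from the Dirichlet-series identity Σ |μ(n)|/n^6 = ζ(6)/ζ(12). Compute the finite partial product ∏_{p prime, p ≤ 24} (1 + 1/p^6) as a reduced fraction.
∏ = 1528148900144746288585670319214284020/1502467574555591484127420211226932553

The primes p ≤ 24 are [2, 3, 5, 7, 11, 13, 17, 19, 23]. For each, (1 + 1/p^6) = (p^6 + 1)/p^6. Multiplying these fractions over p ∈ [2, 3, 5, 7, 11, 13, 17, 19, 23] gives 1528148900144746288585670319214284020/1502467574555591484127420211226932553. (In the limit P → ∞ this tends to ζ(6)/ζ(12).)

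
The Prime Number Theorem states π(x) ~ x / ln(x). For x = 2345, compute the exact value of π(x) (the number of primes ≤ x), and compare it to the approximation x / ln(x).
π(2345) = 347;  x/ln(x) ≈ 302.19;  relative error ≈ 12.91%.

Directly count primes up to 2345: π(2345) = 347. The PNT approximation gives 2345/ln(2345) ≈ 2345/7.76004 ≈ 302.19. Relative error (π(x) − x/ln(x)) / π(x) ≈ 12.91%; the approximation is known to undercount slightly (Li(x) is a better estimate).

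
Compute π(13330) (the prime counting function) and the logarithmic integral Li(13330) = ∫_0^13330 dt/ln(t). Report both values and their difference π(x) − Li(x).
π(13330) = 1582;  Li(13330) ≈ 1601.90;  π(x) − Li(x) ≈ -19.90.

Direct count of primes ≤ 13330 gives π(13330) = 1582. Numerical evaluation of the logarithmic integral gives Li(13330) ≈ 1601.90. The difference π(x) − Li(x) ≈ -19.90 is typically negative for small/moderate x (Li(x) overestimates), though Littlewood's theorem shows this sign changes infinitely often.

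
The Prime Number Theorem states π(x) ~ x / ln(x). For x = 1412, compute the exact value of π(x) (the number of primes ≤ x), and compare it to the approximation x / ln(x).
π(1412) = 223;  x/ln(x) ≈ 194.68;  relative error ≈ 12.70%.

Directly count primes up to 1412: π(1412) = 223. The PNT approximation gives 1412/ln(1412) ≈ 1412/7.25276 ≈ 194.68. Relative error (π(x) − x/ln(x)) / π(x) ≈ 12.70%; the approximation is known to undercount slightly (Li(x) is a better estimate).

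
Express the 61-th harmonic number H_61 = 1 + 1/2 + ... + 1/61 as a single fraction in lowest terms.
H_61 = 925372872575832277072279171/197044480683803711251893600

Direct summation: H_61 = 1 + 1/2 + ... + 1/61. The least common denominator is lcm(1, ..., 61) = 591133442051411133755680800; over this denominator the numerator is 591133442051411133755680800 + 295566721025705566877840400 + 197044480683803711251893600 + 147783360512852783438920200 + 118226688410282226751136160 + 98522240341901855625946800 + 84447634578773019107954400 + 73891680256426391719460100 + 65681493561267903750631200 + 59113344205141113375568080 + 53739403822855557614152800 + 49261120170950927812973400 + 45471803234723933365821600 + 42223817289386509553977200 + 39408896136760742250378720 + 36945840128213195859730050 + 34772555414788890220922400 + 32840746780633951875315600 + 31112286423758480723983200 + 29556672102570556687784040 + 28149211526257673035984800 + 26869701911427778807076400 + 25701454002235266685029600 + 24630560085475463906486700 + 23645337682056445350227232 + 22735901617361966682910800 + 21893831187089301250210400 + 21111908644693254776988600 + 20383911794876245991575200 + 19704448068380371125189360 + 19068820711335843024376800 + 18472920064106597929865025 + 17913134607618519204717600 + 17386277707394445110461200 + 16889526915754603821590880 + 16420373390316975937657800 + 15976579514903003615018400 + 15556143211879240361991600 + 15157267744907977788607200 + 14778336051285278343892020 + 14417888830522222774528800 + 14074605763128836517992400 + 13747289350032817064085600 + 13434850955713889403538200 + 13136298712253580750126240 + 12850727001117633342514800 + 12577307277689598590546400 + 12315280042737731953243350 + 12063947796967574158279200 + 11822668841028222675113616 + 11590851804929630073640800 + 11367950808680983341455400 + 11153461170781342146333600 + 10946915593544650625105200 + 10747880764571111522830560 + 10555954322346627388494300 + 10370762141252826907994400 + 10191955897438122995787600 + 10019210882227307351791200 + 9852224034190185562594680 + 9690712164777231700912800 = 2776118617727496831216837513, so H_61 = 2776118617727496831216837513/591133442051411133755680800; reducing by gcd(2776118617727496831216837513, 591133442051411133755680800) = 3 gives 925372872575832277072279171/197044480683803711251893600 ≈ 4.69626. (The PNT-adjacent estimate ln(61) + γ ≈ 4.68809 matches within O(1/n).)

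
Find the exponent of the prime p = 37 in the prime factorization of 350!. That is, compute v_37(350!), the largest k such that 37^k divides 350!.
v_37(350!) = 9

Legendre's formula: v_p(n!) = Σ_{k ≥ 1} ⌊n / p^k⌋. For p = 37, n = 350, the terms are:
  ⌊350/37^1⌋ = ⌊350/37⌋ = 9
(the next term ⌊350/37^2⌋ = 0, terminating the sum). Summing: v_37(350!) = 9 = 9.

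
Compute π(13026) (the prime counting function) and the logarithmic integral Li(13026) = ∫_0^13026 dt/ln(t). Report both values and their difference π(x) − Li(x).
π(13026) = 1551;  Li(13026) ≈ 1569.85;  π(x) − Li(x) ≈ -18.85.

Direct count of primes ≤ 13026 gives π(13026) = 1551. Numerical evaluation of the logarithmic integral gives Li(13026) ≈ 1569.85. The difference π(x) − Li(x) ≈ -18.85 is typically negative for small/moderate x (Li(x) overestimates), though Littlewood's theorem shows this sign changes infinitely often.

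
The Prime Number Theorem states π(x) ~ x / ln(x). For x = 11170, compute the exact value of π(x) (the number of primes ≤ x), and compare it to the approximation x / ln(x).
π(11170) = 1352;  x/ln(x) ≈ 1198.37;  relative error ≈ 11.36%.

Directly count primes up to 11170: π(11170) = 1352. The PNT approximation gives 11170/ln(11170) ≈ 11170/9.32099 ≈ 1198.37. Relative error (π(x) − x/ln(x)) / π(x) ≈ 11.36%; the approximation is known to undercount slightly (Li(x) is a better estimate).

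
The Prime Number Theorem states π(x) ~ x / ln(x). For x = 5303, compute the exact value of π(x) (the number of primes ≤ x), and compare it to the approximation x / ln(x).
π(5303) = 703;  x/ln(x) ≈ 618.35;  relative error ≈ 12.04%.

Directly count primes up to 5303: π(5303) = 703. The PNT approximation gives 5303/ln(5303) ≈ 5303/8.57603 ≈ 618.35. Relative error (π(x) − x/ln(x)) / π(x) ≈ 12.04%; the approximation is known to undercount slightly (Li(x) is a better estimate).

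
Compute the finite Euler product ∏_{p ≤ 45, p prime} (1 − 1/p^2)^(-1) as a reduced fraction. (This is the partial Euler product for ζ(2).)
∏ = 1688189817927745147112851/1030750286035260801024000

The primes p ≤ 45 are [2, 3, 5, 7, 11, 13, 17, 19, 23, 29, 31, 37, 41, 43]. For each prime, (1 − 1/p^2)^(-1) = p^2 / (p^2 − 1). The product is (1 − 1/2^2)^(-1), (1 − 1/3^2)^(-1), (1 − 1/5^2)^(-1), (1 − 1/7^2)^(-1), (1 − 1/11^2)^(-1), (1 − 1/13^2)^(-1), (1 − 1/17^2)^(-1), (1 − 1/19^2)^(-1), (1 − 1/23^2)^(-1), (1 − 1/29^2)^(-1), (1 − 1/31^2)^(-1), (1 − 1/37^2)^(-1), (1 − 1/41^2)^(-1), (1 − 1/43^2)^(-1) = ∏ p^2 / (p^2 − 1) = 1688189817927745147112851/1030750286035260801024000.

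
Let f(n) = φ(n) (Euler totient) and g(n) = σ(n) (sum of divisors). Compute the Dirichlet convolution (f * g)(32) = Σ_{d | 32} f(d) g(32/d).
(φ * σ)(32) = 192

Divisors of 32: [1, 2, 4, 8, 16, 32]. For each d | 32:
  d = 1: φ(1) · σ(32/1) = 1 · 63 = 63
  d = 2: φ(2) · σ(32/2) = 1 · 31 = 31
  d = 4: φ(4) · σ(32/4) = 2 · 15 = 30
  d = 8: φ(8) · σ(32/8) = 4 · 7 = 28
  d = 16: φ(16) · σ(32/16) = 8 · 3 = 24
  d = 32: φ(32) · σ(32/32) = 16 · 1 = 16
Summing: (φ * σ)(32) = 63 + 31 + 30 + 28 + 24 + 16 = 192.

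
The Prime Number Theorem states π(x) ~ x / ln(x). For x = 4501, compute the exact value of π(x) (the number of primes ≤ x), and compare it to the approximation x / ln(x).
π(4501) = 610;  x/ln(x) ≈ 535.07;  relative error ≈ 12.28%.

Directly count primes up to 4501: π(4501) = 610. The PNT approximation gives 4501/ln(4501) ≈ 4501/8.41205 ≈ 535.07. Relative error (π(x) − x/ln(x)) / π(x) ≈ 12.28%; the approximation is known to undercount slightly (Li(x) is a better estimate).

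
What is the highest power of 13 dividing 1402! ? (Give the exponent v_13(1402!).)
v_13(1402!) = 115

Legendre's formula: v_p(n!) = Σ_{k ≥ 1} ⌊n / p^k⌋. For p = 13, n = 1402, the terms are:
  ⌊1402/13^1⌋ = ⌊1402/13⌋ = 107
  ⌊1402/13^2⌋ = ⌊1402/169⌋ = 8
(the next term ⌊1402/13^3⌋ = 0, terminating the sum). Summing: v_13(1402!) = 107 + 8 = 115.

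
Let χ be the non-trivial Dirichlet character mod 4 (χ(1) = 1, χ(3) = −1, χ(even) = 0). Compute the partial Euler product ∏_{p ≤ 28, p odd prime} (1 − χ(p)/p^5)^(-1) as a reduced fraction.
∏ = 19221914719363107239019289471588875/19296053991287416836128860852453376

The odd primes p ≤ 28 are [3, 5, 7, 11, 13, 17, 19, 23]. For each, χ(p) = 1 if p ≡ 1 mod 4, χ(p) = −1 if p ≡ 3 mod 4. Taking (1 − χ(p)/p^5)^(-1) = p^5/(p^5 − χ(p)): (1 − (-1)/3^5)^(-1) · (1 − (1)/5^5)^(-1) · (1 − (-1)/7^5)^(-1) · (1 − (-1)/11^5)^(-1) · (1 − (1)/13^5)^(-1) · (1 − (1)/17^5)^(-1) · (1 − (-1)/19^5)^(-1) · (1 − (-1)/23^5)^(-1) = 19221914719363107239019289471588875/19296053991287416836128860852453376.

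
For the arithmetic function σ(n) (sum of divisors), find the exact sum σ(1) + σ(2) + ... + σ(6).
Σ_{n ≤ 6} σ(n) = 33

Compute σ(n) for each 1 ≤ n ≤ 6: σ(1) = 1, σ(2) = 3, σ(3) = 4, σ(4) = 7, σ(5) = 6, σ(6) = 12. Summing all 6 values: 33. (Average order: Σ_{n ≤ x} σ(n) ~ (π²/12) x². For x = 6, (π²/12)·6² ≈ 29.61.)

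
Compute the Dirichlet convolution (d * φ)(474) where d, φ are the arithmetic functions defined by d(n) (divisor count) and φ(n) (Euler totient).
(d * φ)(474) = 960

Divisors of 474: [1, 2, 3, 6, 79, 158, 237, 474]. For each d | 474:
  d = 1: d(1) · φ(474/1) = 1 · 156 = 156
  d = 2: d(2) · φ(474/2) = 2 · 156 = 312
  d = 3: d(3) · φ(474/3) = 2 · 78 = 156
  d = 6: d(6) · φ(474/6) = 4 · 78 = 312
  d = 79: d(79) · φ(474/79) = 2 · 2 = 4
  d = 158: d(158) · φ(474/158) = 4 · 2 = 8
  d = 237: d(237) · φ(474/237) = 4 · 1 = 4
  d = 474: d(474) · φ(474/474) = 8 · 1 = 8
Summing: (d * φ)(474) = 156 + 312 + 156 + 312 + 4 + 8 + 4 + 8 = 960.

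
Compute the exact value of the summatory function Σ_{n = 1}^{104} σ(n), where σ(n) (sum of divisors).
Σ_{n ≤ 104} σ(n) = 8931

Compute σ(n) for each 1 ≤ n ≤ 104: σ(1) = 1, σ(2) = 3, σ(3) = 4, σ(4) = 7, σ(5) = 6, σ(6) = 12, σ(7) = 8, σ(8) = 15, σ(9) = 13, σ(10) = 18, σ(11) = 12, σ(12) = 28, σ(13) = 14, σ(14) = 24, σ(15) = 24, σ(16) = 31, σ(17) = 18, σ(18) = 39, σ(19) = 20, σ(20) = 42, σ(21) = 32, σ(22) = 36, σ(23) = 24, σ(24) = 60, σ(25) = 31, σ(26) = 42, σ(27) = 40, σ(28) = 56, σ(29) = 30, σ(30) = 72, σ(31) = 32, σ(32) = 63, σ(33) = 48, σ(34) = 54, σ(35) = 48, σ(36) = 91, σ(37) = 38, σ(38) = 60, σ(39) = 56, σ(40) = 90, σ(41) = 42, σ(42) = 96, σ(43) = 44, σ(44) = 84, σ(45) = 78, σ(46) = 72, σ(47) = 48, σ(48) = 124, σ(49) = 57, σ(50) = 93, σ(51) = 72, σ(52) = 98, σ(53) = 54, σ(54) = 120, σ(55) = 72, σ(56) = 120, σ(57) = 80, σ(58) = 90, σ(59) = 60, σ(60) = 168, σ(61) = 62, σ(62) = 96, σ(63) = 104, σ(64) = 127, σ(65) = 84, σ(66) = 144, σ(67) = 68, σ(68) = 126, σ(69) = 96, σ(70) = 144, σ(71) = 72, σ(72) = 195, σ(73) = 74, σ(74) = 114, σ(75) = 124, σ(76) = 140, σ(77) = 96, σ(78) = 168, σ(79) = 80, σ(80) = 186, σ(81) = 121, σ(82) = 126, σ(83) = 84, σ(84) = 224, σ(85) = 108, σ(86) = 132, σ(87) = 120, σ(88) = 180, σ(89) = 90, σ(90) = 234, σ(91) = 112, σ(92) = 168, σ(93) = 128, σ(94) = 144, σ(95) = 120, σ(96) = 252, σ(97) = 98, σ(98) = 171, σ(99) = 156, σ(100) = 217, σ(101) = 102, σ(102) = 216, σ(103) = 104, σ(104) = 210. Summing all 104 values: 8931. (Average order: Σ_{n ≤ x} σ(n) ~ (π²/12) x². For x = 104, (π²/12)·104² ≈ 8895.80.)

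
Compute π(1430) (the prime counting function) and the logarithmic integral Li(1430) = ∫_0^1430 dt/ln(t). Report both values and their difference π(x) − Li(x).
π(1430) = 226;  Li(1430) ≈ 238.21;  π(x) − Li(x) ≈ -12.21.

Direct count of primes ≤ 1430 gives π(1430) = 226. Numerical evaluation of the logarithmic integral gives Li(1430) ≈ 238.21. The difference π(x) − Li(x) ≈ -12.21 is typically negative for small/moderate x (Li(x) overestimates), though Littlewood's theorem shows this sign changes infinitely often.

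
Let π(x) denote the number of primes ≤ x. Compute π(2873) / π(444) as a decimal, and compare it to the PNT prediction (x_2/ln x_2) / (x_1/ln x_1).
π(2873)/π(444) = 416/86 ≈ 4.8372;  PNT prediction ≈ 4.9534.

π(444) = 86 and π(2873) = 416, so π(2873)/π(444) ≈ 4.8372. The PNT-predicted ratio is (2873/ln(2873)) / (444/ln(444)) ≈ 4.9534. The two agree to within a few percent, as expected.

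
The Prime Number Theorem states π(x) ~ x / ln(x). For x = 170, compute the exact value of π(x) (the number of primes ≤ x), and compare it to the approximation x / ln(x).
π(170) = 39;  x/ln(x) ≈ 33.10;  relative error ≈ 15.13%.

Directly count primes up to 170: π(170) = 39. The PNT approximation gives 170/ln(170) ≈ 170/5.13580 ≈ 33.10. Relative error (π(x) − x/ln(x)) / π(x) ≈ 15.13%; the approximation is known to undercount slightly (Li(x) is a better estimate).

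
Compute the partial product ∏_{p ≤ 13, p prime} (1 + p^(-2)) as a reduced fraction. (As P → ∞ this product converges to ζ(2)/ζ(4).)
∏ = 1037000/693693

The primes p ≤ 13 are [2, 3, 5, 7, 11, 13]. For each, (1 + 1/p^2) = (p^2 + 1)/p^2. Multiplying these fractions over p ∈ [2, 3, 5, 7, 11, 13] gives 1037000/693693. (In the limit P → ∞ this tends to ζ(2)/ζ(4).)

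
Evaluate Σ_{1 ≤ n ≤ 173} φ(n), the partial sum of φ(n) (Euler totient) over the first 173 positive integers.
Σ_{n ≤ 173} φ(n) = 9194

Compute φ(n) for each 1 ≤ n ≤ 173: φ(1) = 1, φ(2) = 1, φ(3) = 2, φ(4) = 2, φ(5) = 4, φ(6) = 2, φ(7) = 6, φ(8) = 4, φ(9) = 6, φ(10) = 4, φ(11) = 10, φ(12) = 4, φ(13) = 12, φ(14) = 6, φ(15) = 8, φ(16) = 8, φ(17) = 16, φ(18) = 6, φ(19) = 18, φ(20) = 8, φ(21) = 12, φ(22) = 10, φ(23) = 22, φ(24) = 8, φ(25) = 20, φ(26) = 12, φ(27) = 18, φ(28) = 12, φ(29) = 28, φ(30) = 8, φ(31) = 30, φ(32) = 16, φ(33) = 20, φ(34) = 16, φ(35) = 24, φ(36) = 12, φ(37) = 36, φ(38) = 18, φ(39) = 24, φ(40) = 16, φ(41) = 40, φ(42) = 12, φ(43) = 42, φ(44) = 20, φ(45) = 24, φ(46) = 22, φ(47) = 46, φ(48) = 16, φ(49) = 42, φ(50) = 20, φ(51) = 32, φ(52) = 24, φ(53) = 52, φ(54) = 18, φ(55) = 40, φ(56) = 24, φ(57) = 36, φ(58) = 28, φ(59) = 58, φ(60) = 16, φ(61) = 60, φ(62) = 30, φ(63) = 36, φ(64) = 32, φ(65) = 48, φ(66) = 20, φ(67) = 66, φ(68) = 32, φ(69) = 44, φ(70) = 24, φ(71) = 70, φ(72) = 24, φ(73) = 72, φ(74) = 36, φ(75) = 40, φ(76) = 36, φ(77) = 60, φ(78) = 24, φ(79) = 78, φ(80) = 32, φ(81) = 54, φ(82) = 40, φ(83) = 82, φ(84) = 24, φ(85) = 64, φ(86) = 42, φ(87) = 56, φ(88) = 40, φ(89) = 88, φ(90) = 24, φ(91) = 72, φ(92) = 44, φ(93) = 60, φ(94) = 46, φ(95) = 72, φ(96) = 32, φ(97) = 96, φ(98) = 42, φ(99) = 60, φ(100) = 40, φ(101) = 100, φ(102) = 32, φ(103) = 102, φ(104) = 48, φ(105) = 48, φ(106) = 52, φ(107) = 106, φ(108) = 36, φ(109) = 108, φ(110) = 40, φ(111) = 72, φ(112) = 48, φ(113) = 112, φ(114) = 36, φ(115) = 88, φ(116) = 56, φ(117) = 72, φ(118) = 58, φ(119) = 96, φ(120) = 32, φ(121) = 110, φ(122) = 60, φ(123) = 80, φ(124) = 60, φ(125) = 100, φ(126) = 36, φ(127) = 126, φ(128) = 64, φ(129) = 84, φ(130) = 48, φ(131) = 130, φ(132) = 40, φ(133) = 108, φ(134) = 66, φ(135) = 72, φ(136) = 64, φ(137) = 136, φ(138) = 44, φ(139) = 138, φ(140) = 48, φ(141) = 92, φ(142) = 70, φ(143) = 120, φ(144) = 48, φ(145) = 112, φ(146) = 72, φ(147) = 84, φ(148) = 72, φ(149) = 148, φ(150) = 40, φ(151) = 150, φ(152) = 72, φ(153) = 96, φ(154) = 60, φ(155) = 120, φ(156) = 48, φ(157) = 156, φ(158) = 78, φ(159) = 104, φ(160) = 64, φ(161) = 132, φ(162) = 54, φ(163) = 162, φ(164) = 80, φ(165) = 80, φ(166) = 82, φ(167) = 166, φ(168) = 48, φ(169) = 156, φ(170) = 64, φ(171) = 108, φ(172) = 84, φ(173) = 172. Summing all 173 values: 9194. (Average order: Σ_{n ≤ x} φ(n) ~ (3/π²) x². For x = 173, (3/π²)·173² ≈ 9097.33.)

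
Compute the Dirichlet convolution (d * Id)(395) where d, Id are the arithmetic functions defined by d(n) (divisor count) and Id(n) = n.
(d * Id)(395) = 567

Divisors of 395: [1, 5, 79, 395]. For each d | 395:
  d = 1: d(1) · Id(395/1) = 1 · 395 = 395
  d = 5: d(5) · Id(395/5) = 2 · 79 = 158
  d = 79: d(79) · Id(395/79) = 2 · 5 = 10
  d = 395: d(395) · Id(395/395) = 4 · 1 = 4
Summing: (d * Id)(395) = 395 + 158 + 10 + 4 = 567.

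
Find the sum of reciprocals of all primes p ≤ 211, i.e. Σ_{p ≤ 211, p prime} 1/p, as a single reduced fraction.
Σ 1/p = 3215488142498485484492183158345029261034221047849345857469577412562094716564064084247/1645783550795210387735581011435590727981167322669649249414629852197255934130751870910

π(211) = 47, so the primes ≤ 211 are [2, 3, 5, 7, 11, 13, 17, 19, 23, 29, 31, 37, 41, 43, 47, 53, 59, 61, 67, 71, 73, 79, 83, 89, 97, 101, 103, 107, 109, 113, 127, 131, 137, 139, 149, 151, 157, 163, 167, 173, 179, 181, 191, 193, 197, 199, 211]. Summing 1/p over these primes: 3215488142498485484492183158345029261034221047849345857469577412562094716564064084247/1645783550795210387735581011435590727981167322669649249414629852197255934130751870910 ≈ 1.9538. Mertens estimate ln ln(211) + 0.2615 ≈ 1.9389.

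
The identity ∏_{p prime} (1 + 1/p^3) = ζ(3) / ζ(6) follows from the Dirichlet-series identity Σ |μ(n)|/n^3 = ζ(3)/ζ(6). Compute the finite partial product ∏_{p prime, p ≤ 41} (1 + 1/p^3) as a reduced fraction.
∏ = 19748514390846878817381777408/16714921165084221808965643495

The primes p ≤ 41 are [2, 3, 5, 7, 11, 13, 17, 19, 23, 29, 31, 37, 41]. For each, (1 + 1/p^3) = (p^3 + 1)/p^3. Multiplying these fractions over p ∈ [2, 3, 5, 7, 11, 13, 17, 19, 23, 29, 31, 37, 41] gives 19748514390846878817381777408/16714921165084221808965643495. (In the limit P → ∞ this tends to ζ(3)/ζ(6).)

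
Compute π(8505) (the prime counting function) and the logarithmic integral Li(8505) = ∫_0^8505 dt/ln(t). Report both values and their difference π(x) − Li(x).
π(8505) = 1060;  Li(8505) ≈ 1082.41;  π(x) − Li(x) ≈ -22.41.

Direct count of primes ≤ 8505 gives π(8505) = 1060. Numerical evaluation of the logarithmic integral gives Li(8505) ≈ 1082.41. The difference π(x) − Li(x) ≈ -22.41 is typically negative for small/moderate x (Li(x) overestimates), though Littlewood's theorem shows this sign changes infinitely often.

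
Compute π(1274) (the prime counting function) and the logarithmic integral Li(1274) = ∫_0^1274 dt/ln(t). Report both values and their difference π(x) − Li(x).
π(1274) = 205;  Li(1274) ≈ 216.57;  π(x) − Li(x) ≈ -11.57.

Direct count of primes ≤ 1274 gives π(1274) = 205. Numerical evaluation of the logarithmic integral gives Li(1274) ≈ 216.57. The difference π(x) − Li(x) ≈ -11.57 is typically negative for small/moderate x (Li(x) overestimates), though Littlewood's theorem shows this sign changes infinitely often.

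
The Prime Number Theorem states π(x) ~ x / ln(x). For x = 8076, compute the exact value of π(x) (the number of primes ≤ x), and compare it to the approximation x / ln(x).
π(8076) = 1014;  x/ln(x) ≈ 897.67;  relative error ≈ 11.47%.

Directly count primes up to 8076: π(8076) = 1014. The PNT approximation gives 8076/ln(8076) ≈ 8076/8.99665 ≈ 897.67. Relative error (π(x) − x/ln(x)) / π(x) ≈ 11.47%; the approximation is known to undercount slightly (Li(x) is a better estimate).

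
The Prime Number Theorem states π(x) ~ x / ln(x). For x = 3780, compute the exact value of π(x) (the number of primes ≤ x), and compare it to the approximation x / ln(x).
π(3780) = 526;  x/ln(x) ≈ 458.88;  relative error ≈ 12.76%.

Directly count primes up to 3780: π(3780) = 526. The PNT approximation gives 3780/ln(3780) ≈ 3780/8.23748 ≈ 458.88. Relative error (π(x) − x/ln(x)) / π(x) ≈ 12.76%; the approximation is known to undercount slightly (Li(x) is a better estimate).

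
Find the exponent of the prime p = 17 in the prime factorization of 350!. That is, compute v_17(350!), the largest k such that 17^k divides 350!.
v_17(350!) = 21

Legendre's formula: v_p(n!) = Σ_{k ≥ 1} ⌊n / p^k⌋. For p = 17, n = 350, the terms are:
  ⌊350/17^1⌋ = ⌊350/17⌋ = 20
  ⌊350/17^2⌋ = ⌊350/289⌋ = 1
(the next term ⌊350/17^3⌋ = 0, terminating the sum). Summing: v_17(350!) = 20 + 1 = 21.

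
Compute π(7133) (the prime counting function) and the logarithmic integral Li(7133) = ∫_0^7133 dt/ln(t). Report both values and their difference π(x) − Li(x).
π(7133) = 914;  Li(7133) ≈ 929.34;  π(x) − Li(x) ≈ -15.34.

Direct count of primes ≤ 7133 gives π(7133) = 914. Numerical evaluation of the logarithmic integral gives Li(7133) ≈ 929.34. The difference π(x) − Li(x) ≈ -15.34 is typically negative for small/moderate x (Li(x) overestimates), though Littlewood's theorem shows this sign changes infinitely often.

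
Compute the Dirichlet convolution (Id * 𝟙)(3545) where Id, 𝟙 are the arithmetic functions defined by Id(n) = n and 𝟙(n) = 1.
(Id * 𝟙)(3545) = 4260

Divisors of 3545: [1, 5, 709, 3545]. For each d | 3545:
  d = 1: Id(1) · 𝟙(3545/1) = 1 · 1 = 1
  d = 5: Id(5) · 𝟙(3545/5) = 5 · 1 = 5
  d = 709: Id(709) · 𝟙(3545/709) = 709 · 1 = 709
  d = 3545: Id(3545) · 𝟙(3545/3545) = 3545 · 1 = 3545
Summing: (Id * 𝟙)(3545) = 1 + 5 + 709 + 3545 = 4260.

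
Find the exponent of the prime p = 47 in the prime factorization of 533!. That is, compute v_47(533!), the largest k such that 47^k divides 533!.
v_47(533!) = 11

Legendre's formula: v_p(n!) = Σ_{k ≥ 1} ⌊n / p^k⌋. For p = 47, n = 533, the terms are:
  ⌊533/47^1⌋ = ⌊533/47⌋ = 11
(the next term ⌊533/47^2⌋ = 0, terminating the sum). Summing: v_47(533!) = 11 = 11.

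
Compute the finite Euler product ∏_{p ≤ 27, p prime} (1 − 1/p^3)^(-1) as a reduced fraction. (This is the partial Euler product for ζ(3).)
∏ = 580625301352525/483109627290624

The primes p ≤ 27 are [2, 3, 5, 7, 11, 13, 17, 19, 23]. For each prime, (1 − 1/p^3)^(-1) = p^3 / (p^3 − 1). The product is (1 − 1/2^3)^(-1), (1 − 1/3^3)^(-1), (1 − 1/5^3)^(-1), (1 − 1/7^3)^(-1), (1 − 1/11^3)^(-1), (1 − 1/13^3)^(-1), (1 − 1/17^3)^(-1), (1 − 1/19^3)^(-1), (1 − 1/23^3)^(-1) = ∏ p^3 / (p^3 − 1) = 580625301352525/483109627290624.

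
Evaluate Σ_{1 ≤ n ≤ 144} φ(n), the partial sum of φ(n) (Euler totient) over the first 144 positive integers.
Σ_{n ≤ 144} φ(n) = 6330

Compute φ(n) for each 1 ≤ n ≤ 144: φ(1) = 1, φ(2) = 1, φ(3) = 2, φ(4) = 2, φ(5) = 4, φ(6) = 2, φ(7) = 6, φ(8) = 4, φ(9) = 6, φ(10) = 4, φ(11) = 10, φ(12) = 4, φ(13) = 12, φ(14) = 6, φ(15) = 8, φ(16) = 8, φ(17) = 16, φ(18) = 6, φ(19) = 18, φ(20) = 8, φ(21) = 12, φ(22) = 10, φ(23) = 22, φ(24) = 8, φ(25) = 20, φ(26) = 12, φ(27) = 18, φ(28) = 12, φ(29) = 28, φ(30) = 8, φ(31) = 30, φ(32) = 16, φ(33) = 20, φ(34) = 16, φ(35) = 24, φ(36) = 12, φ(37) = 36, φ(38) = 18, φ(39) = 24, φ(40) = 16, φ(41) = 40, φ(42) = 12, φ(43) = 42, φ(44) = 20, φ(45) = 24, φ(46) = 22, φ(47) = 46, φ(48) = 16, φ(49) = 42, φ(50) = 20, φ(51) = 32, φ(52) = 24, φ(53) = 52, φ(54) = 18, φ(55) = 40, φ(56) = 24, φ(57) = 36, φ(58) = 28, φ(59) = 58, φ(60) = 16, φ(61) = 60, φ(62) = 30, φ(63) = 36, φ(64) = 32, φ(65) = 48, φ(66) = 20, φ(67) = 66, φ(68) = 32, φ(69) = 44, φ(70) = 24, φ(71) = 70, φ(72) = 24, φ(73) = 72, φ(74) = 36, φ(75) = 40, φ(76) = 36, φ(77) = 60, φ(78) = 24, φ(79) = 78, φ(80) = 32, φ(81) = 54, φ(82) = 40, φ(83) = 82, φ(84) = 24, φ(85) = 64, φ(86) = 42, φ(87) = 56, φ(88) = 40, φ(89) = 88, φ(90) = 24, φ(91) = 72, φ(92) = 44, φ(93) = 60, φ(94) = 46, φ(95) = 72, φ(96) = 32, φ(97) = 96, φ(98) = 42, φ(99) = 60, φ(100) = 40, φ(101) = 100, φ(102) = 32, φ(103) = 102, φ(104) = 48, φ(105) = 48, φ(106) = 52, φ(107) = 106, φ(108) = 36, φ(109) = 108, φ(110) = 40, φ(111) = 72, φ(112) = 48, φ(113) = 112, φ(114) = 36, φ(115) = 88, φ(116) = 56, φ(117) = 72, φ(118) = 58, φ(119) = 96, φ(120) = 32, φ(121) = 110, φ(122) = 60, φ(123) = 80, φ(124) = 60, φ(125) = 100, φ(126) = 36, φ(127) = 126, φ(128) = 64, φ(129) = 84, φ(130) = 48, φ(131) = 130, φ(132) = 40, φ(133) = 108, φ(134) = 66, φ(135) = 72, φ(136) = 64, φ(137) = 136, φ(138) = 44, φ(139) = 138, φ(140) = 48, φ(141) = 92, φ(142) = 70, φ(143) = 120, φ(144) = 48. Summing all 144 values: 6330. (Average order: Σ_{n ≤ x} φ(n) ~ (3/π²) x². For x = 144, (3/π²)·144² ≈ 6302.99.)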